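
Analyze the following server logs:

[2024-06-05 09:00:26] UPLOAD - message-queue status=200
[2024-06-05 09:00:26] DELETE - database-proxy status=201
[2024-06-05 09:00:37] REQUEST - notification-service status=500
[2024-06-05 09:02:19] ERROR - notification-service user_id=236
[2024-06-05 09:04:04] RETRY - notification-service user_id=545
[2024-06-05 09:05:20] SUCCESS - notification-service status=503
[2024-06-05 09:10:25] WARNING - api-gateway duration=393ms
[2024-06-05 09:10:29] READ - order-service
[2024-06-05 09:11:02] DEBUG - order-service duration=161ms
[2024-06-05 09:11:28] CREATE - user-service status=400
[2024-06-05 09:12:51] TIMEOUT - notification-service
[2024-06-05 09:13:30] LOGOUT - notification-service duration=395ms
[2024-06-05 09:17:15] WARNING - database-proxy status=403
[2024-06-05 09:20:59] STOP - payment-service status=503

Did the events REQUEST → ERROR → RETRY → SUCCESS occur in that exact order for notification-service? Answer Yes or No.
Yes

To verify sequence order:

1. Find all events in sequence REQUEST → ERROR → RETRY → SUCCESS for notification-service
2. Extract their timestamps
3. Check if timestamps are in ascending order
4. Result: Yes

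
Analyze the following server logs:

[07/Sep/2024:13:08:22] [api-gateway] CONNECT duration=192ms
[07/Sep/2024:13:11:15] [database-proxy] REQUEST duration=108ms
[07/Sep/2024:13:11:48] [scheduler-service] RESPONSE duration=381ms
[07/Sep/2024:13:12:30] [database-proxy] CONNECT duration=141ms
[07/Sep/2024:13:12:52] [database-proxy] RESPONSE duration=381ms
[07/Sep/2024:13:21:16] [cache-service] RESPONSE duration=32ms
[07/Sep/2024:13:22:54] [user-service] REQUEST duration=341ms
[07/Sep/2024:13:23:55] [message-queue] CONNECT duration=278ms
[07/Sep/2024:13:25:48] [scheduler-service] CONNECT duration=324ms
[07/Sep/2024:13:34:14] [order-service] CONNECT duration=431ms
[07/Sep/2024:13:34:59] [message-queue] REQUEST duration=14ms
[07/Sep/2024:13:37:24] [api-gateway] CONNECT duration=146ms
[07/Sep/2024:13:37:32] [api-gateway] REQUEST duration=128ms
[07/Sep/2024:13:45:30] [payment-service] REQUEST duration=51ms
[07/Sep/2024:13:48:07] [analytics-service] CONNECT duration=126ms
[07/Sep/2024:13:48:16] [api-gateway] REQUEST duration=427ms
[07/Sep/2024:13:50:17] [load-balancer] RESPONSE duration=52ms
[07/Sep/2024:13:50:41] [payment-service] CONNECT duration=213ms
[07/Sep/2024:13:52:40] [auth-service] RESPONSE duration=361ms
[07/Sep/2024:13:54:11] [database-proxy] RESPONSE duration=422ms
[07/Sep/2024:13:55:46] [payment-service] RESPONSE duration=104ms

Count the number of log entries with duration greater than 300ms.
8

To count timeouts:

1. Threshold: 300ms
2. Extract duration from each log entry
3. Count entries where duration > 300
4. Timeout count: 8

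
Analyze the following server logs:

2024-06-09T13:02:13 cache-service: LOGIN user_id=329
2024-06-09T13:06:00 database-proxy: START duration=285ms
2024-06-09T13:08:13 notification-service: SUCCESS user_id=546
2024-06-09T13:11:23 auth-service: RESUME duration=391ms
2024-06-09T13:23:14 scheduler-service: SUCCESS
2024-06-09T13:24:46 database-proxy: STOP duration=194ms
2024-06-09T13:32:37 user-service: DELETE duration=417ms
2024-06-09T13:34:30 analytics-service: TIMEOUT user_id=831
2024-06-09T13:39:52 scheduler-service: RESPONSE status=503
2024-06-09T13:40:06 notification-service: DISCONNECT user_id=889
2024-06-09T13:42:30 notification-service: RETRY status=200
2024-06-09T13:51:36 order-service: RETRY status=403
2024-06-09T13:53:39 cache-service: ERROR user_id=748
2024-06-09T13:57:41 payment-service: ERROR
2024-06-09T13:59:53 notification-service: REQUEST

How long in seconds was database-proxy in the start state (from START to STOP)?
1126

To calculate state duration:

1. Find START event for database-proxy: 2024-06-09T13:06:00
2. Find STOP event for database-proxy: 2024-06-09T13:24:46
3. Calculate duration: 2024-06-09T13:24:46 - 2024-06-09T13:06:00 = 1126 seconds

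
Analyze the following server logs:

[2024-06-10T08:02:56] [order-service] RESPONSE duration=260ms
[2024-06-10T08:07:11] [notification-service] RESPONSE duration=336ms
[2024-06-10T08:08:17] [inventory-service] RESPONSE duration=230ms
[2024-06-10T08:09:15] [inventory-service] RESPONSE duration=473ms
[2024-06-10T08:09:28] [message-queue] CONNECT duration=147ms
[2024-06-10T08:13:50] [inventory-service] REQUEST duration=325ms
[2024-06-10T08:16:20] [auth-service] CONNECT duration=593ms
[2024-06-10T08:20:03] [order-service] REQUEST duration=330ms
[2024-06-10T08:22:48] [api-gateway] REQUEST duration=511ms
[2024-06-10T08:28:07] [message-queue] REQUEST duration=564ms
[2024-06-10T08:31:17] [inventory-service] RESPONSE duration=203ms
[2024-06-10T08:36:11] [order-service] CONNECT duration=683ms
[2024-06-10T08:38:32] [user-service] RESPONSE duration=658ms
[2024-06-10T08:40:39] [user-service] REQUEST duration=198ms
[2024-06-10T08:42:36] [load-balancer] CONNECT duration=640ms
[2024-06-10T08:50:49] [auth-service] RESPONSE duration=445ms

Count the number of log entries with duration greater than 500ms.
6

To count timeouts:

1. Threshold: 500ms
2. Extract duration from each log entry
3. Count entries where duration > 500
4. Timeout count: 6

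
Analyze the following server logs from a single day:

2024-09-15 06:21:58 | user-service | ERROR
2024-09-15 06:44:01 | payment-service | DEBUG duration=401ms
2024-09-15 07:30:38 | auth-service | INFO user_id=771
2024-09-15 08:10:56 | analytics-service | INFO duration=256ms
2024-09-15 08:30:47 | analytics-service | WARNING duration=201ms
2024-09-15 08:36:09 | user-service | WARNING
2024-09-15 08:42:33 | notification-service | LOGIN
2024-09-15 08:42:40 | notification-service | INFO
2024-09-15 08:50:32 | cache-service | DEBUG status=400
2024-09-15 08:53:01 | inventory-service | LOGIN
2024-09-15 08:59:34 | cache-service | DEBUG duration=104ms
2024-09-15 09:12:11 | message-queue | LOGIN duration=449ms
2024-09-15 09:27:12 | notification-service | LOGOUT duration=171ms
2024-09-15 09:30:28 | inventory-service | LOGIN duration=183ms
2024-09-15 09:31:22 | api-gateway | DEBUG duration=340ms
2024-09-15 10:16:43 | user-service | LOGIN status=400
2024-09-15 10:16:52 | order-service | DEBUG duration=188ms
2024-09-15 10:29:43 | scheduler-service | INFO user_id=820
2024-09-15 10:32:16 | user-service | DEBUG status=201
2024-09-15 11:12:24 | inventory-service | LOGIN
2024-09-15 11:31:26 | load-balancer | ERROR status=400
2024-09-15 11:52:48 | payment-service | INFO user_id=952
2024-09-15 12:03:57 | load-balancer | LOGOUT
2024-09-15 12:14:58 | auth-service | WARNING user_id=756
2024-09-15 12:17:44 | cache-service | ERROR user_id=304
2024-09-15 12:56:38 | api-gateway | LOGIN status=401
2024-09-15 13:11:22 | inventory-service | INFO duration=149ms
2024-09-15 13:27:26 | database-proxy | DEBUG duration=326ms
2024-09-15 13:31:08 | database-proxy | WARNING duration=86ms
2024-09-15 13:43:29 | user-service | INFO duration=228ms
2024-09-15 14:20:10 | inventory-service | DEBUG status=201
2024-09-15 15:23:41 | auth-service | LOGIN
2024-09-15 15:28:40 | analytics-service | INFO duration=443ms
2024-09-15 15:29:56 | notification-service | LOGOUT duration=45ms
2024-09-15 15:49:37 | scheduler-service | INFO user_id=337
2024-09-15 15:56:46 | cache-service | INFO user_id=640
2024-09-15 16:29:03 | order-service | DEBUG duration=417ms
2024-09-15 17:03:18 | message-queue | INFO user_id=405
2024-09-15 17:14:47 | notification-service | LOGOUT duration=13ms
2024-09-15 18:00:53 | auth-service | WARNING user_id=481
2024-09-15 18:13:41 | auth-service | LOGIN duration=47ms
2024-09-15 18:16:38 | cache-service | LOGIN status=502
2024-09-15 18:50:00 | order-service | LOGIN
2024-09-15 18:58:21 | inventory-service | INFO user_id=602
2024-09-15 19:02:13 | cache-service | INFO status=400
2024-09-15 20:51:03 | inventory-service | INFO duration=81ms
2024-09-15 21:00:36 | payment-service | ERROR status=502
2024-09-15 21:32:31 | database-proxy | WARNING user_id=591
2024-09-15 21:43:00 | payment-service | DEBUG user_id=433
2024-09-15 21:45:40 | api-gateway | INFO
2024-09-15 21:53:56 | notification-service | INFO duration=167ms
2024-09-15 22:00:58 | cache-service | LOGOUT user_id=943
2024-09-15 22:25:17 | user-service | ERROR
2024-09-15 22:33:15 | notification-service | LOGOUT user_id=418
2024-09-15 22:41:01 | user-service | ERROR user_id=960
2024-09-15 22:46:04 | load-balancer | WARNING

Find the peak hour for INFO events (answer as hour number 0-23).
15

To find the peak hour:

1. Group all INFO events by hour
2. Count events in each hour
3. Find hour with maximum count
4. Peak hour: 15 (with 3 events)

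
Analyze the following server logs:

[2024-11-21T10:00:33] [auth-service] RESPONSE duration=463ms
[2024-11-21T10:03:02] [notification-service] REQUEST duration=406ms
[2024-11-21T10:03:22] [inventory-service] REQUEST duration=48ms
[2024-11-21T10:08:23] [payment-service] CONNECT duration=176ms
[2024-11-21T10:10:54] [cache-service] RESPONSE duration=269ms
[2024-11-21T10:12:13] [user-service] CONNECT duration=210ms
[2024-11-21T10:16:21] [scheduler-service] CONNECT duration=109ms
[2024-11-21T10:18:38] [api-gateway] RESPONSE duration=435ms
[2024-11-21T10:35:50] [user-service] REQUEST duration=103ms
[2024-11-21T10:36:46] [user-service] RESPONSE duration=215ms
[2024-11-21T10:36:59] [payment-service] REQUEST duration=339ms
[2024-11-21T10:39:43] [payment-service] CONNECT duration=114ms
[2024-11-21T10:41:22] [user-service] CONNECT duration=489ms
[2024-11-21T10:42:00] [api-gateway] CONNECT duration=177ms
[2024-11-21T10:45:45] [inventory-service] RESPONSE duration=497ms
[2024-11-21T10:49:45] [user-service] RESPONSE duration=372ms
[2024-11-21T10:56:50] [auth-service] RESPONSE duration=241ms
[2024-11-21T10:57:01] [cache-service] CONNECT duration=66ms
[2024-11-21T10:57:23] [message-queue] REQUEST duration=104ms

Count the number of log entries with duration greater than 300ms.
7

To count timeouts:

1. Threshold: 300ms
2. Extract duration from each log entry
3. Count entries where duration > 300
4. Timeout count: 7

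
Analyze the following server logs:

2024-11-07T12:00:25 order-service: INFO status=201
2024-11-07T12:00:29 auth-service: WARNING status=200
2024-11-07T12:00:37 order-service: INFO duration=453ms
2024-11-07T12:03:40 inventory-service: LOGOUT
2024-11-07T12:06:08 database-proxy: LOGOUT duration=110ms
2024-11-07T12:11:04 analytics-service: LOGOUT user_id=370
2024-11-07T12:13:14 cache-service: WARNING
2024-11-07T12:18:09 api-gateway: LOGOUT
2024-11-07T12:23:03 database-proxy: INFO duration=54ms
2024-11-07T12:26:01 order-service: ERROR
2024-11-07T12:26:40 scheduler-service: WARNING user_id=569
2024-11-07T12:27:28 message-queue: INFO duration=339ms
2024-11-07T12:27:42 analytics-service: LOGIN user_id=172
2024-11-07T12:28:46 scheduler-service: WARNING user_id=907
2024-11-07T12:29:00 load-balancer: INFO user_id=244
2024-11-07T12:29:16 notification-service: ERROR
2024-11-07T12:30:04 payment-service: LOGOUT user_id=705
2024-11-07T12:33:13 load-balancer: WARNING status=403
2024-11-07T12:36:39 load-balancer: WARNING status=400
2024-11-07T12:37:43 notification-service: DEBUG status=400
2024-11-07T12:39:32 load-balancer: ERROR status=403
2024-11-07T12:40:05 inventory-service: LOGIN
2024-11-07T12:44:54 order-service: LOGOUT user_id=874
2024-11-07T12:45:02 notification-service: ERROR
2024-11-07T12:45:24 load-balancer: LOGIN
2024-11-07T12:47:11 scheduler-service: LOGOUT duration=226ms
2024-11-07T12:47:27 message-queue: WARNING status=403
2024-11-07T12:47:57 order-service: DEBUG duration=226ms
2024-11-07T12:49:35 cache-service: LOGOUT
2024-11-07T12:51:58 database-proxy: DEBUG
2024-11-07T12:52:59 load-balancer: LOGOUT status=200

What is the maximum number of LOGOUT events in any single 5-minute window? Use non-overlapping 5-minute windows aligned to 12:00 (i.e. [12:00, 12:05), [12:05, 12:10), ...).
2

To find the burst window:

1. Divide the log period into non-overlapping 5-minute windows starting at 12:00
2. Count LOGOUT events in each window
3. Find the window with maximum count
4. Maximum events in a window: 2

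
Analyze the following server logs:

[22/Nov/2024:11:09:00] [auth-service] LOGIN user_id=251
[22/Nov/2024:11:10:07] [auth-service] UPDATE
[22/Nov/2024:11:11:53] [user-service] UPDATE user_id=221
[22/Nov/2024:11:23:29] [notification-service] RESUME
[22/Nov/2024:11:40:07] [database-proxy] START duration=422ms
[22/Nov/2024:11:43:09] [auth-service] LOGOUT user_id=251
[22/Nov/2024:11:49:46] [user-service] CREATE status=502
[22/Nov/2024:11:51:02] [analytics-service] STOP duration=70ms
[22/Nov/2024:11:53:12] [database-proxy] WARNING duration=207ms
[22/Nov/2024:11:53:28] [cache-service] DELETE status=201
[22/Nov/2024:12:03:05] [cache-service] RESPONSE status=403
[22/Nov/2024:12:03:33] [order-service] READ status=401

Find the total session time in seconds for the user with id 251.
2049

To calculate session duration:

1. Find LOGIN event for user_id=251: 22/Nov/2024:11:09:00
2. Find LOGOUT event for user_id=251: 22/Nov/2024:11:43:09
3. Session duration: 22/Nov/2024:11:43:09 - 22/Nov/2024:11:09:00 = 2049 seconds (34 minutes)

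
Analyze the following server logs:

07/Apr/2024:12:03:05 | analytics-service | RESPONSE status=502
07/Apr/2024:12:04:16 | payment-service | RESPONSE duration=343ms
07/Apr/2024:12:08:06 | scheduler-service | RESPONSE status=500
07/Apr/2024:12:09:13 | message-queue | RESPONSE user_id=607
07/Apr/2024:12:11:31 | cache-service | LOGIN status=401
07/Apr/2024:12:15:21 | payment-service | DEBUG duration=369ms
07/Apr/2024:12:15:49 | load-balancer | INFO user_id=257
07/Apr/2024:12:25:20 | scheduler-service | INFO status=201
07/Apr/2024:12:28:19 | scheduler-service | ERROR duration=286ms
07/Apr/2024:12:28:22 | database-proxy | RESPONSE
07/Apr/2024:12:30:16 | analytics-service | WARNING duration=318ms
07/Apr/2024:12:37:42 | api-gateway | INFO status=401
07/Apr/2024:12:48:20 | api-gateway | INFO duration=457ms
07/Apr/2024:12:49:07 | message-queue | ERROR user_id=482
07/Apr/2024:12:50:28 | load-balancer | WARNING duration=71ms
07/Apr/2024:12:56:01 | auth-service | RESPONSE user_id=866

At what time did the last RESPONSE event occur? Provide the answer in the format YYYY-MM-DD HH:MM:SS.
2024-04-07 12:56:01

To find the last event:

1. Filter for all RESPONSE events
2. Sort by timestamp
3. Select the last one
4. Timestamp: 2024-04-07 12:56:01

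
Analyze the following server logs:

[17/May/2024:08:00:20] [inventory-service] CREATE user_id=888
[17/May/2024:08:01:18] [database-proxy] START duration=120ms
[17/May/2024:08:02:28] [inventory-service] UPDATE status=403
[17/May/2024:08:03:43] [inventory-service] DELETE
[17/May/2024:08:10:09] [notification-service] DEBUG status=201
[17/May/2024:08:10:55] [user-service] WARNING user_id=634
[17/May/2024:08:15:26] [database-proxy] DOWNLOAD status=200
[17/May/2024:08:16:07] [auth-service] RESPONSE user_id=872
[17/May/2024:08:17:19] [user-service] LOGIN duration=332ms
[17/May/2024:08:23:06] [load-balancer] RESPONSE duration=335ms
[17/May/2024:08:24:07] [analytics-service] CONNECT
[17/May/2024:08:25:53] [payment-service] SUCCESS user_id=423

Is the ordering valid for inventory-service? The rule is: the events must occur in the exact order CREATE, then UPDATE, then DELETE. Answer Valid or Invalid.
Valid

To validate ordering:

1. Required order: CREATE → UPDATE → DELETE
2. Rule: the events must occur in the exact order CREATE, then UPDATE, then DELETE
3. Check actual order of events for inventory-service
4. Result: Valid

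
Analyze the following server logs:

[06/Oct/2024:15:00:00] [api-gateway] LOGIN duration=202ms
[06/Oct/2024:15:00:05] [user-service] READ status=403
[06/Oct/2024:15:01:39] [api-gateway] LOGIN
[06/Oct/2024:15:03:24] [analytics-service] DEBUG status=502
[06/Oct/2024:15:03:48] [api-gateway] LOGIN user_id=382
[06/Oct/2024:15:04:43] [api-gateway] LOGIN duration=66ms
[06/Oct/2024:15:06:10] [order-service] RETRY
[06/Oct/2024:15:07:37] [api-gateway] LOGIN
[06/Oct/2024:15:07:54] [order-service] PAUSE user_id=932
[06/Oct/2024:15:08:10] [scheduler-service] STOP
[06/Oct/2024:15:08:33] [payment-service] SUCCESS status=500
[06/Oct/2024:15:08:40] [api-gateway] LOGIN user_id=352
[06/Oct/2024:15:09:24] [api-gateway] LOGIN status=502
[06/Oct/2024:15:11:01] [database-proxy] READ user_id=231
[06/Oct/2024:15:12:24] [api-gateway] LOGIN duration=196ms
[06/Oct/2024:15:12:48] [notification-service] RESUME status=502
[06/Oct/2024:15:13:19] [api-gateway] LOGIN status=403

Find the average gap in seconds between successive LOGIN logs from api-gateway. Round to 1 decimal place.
99.9

To calculate average interval:

1. Find all LOGIN events for api-gateway in order
2. Calculate time gaps between consecutive events
3. Compute mean of gaps: 799 / 8 = 99.9 seconds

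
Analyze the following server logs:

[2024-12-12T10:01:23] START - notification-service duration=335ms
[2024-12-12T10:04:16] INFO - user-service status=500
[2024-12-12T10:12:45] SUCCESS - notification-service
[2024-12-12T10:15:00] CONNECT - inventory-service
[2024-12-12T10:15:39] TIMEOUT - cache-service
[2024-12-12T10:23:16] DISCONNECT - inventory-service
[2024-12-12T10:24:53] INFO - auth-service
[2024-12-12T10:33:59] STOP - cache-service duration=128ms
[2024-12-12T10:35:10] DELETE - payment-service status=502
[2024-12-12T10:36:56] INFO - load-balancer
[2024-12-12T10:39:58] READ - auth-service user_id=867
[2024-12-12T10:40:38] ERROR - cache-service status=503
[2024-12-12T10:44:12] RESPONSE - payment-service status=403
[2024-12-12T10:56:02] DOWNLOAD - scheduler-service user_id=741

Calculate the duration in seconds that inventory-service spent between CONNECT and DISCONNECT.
496

To calculate state duration:

1. Find CONNECT event for inventory-service: 2024-12-12T10:15:00
2. Find DISCONNECT event for inventory-service: 2024-12-12T10:23:16
3. Calculate duration: 2024-12-12T10:23:16 - 2024-12-12T10:15:00 = 496 seconds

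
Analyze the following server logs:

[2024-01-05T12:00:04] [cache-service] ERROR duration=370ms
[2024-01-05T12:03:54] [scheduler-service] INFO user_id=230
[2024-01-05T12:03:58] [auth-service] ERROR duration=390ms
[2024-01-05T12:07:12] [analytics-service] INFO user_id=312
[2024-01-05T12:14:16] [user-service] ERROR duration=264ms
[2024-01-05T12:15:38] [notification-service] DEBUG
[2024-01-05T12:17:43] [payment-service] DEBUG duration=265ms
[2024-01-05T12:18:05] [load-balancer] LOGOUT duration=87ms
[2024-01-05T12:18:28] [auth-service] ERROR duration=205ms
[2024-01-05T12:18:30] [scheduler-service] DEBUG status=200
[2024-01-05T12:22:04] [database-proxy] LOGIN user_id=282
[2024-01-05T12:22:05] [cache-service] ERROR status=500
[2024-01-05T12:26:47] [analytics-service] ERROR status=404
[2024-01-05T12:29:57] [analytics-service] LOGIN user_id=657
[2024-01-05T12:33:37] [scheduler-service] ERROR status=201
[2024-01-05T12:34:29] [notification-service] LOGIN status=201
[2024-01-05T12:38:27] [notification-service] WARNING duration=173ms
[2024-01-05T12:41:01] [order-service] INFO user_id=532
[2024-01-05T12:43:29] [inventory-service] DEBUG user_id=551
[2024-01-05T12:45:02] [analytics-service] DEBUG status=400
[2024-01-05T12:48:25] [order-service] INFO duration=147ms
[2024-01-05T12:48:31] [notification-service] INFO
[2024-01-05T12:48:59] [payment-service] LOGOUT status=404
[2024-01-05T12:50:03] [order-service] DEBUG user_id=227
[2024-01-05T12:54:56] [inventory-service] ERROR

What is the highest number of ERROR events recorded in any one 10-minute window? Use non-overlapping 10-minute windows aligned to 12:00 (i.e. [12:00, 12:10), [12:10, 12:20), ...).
2

To find the burst window:

1. Divide the log period into non-overlapping 10-minute windows starting at 12:00
2. Count ERROR events in each window
3. Find the window with maximum count
4. Maximum events in a window: 2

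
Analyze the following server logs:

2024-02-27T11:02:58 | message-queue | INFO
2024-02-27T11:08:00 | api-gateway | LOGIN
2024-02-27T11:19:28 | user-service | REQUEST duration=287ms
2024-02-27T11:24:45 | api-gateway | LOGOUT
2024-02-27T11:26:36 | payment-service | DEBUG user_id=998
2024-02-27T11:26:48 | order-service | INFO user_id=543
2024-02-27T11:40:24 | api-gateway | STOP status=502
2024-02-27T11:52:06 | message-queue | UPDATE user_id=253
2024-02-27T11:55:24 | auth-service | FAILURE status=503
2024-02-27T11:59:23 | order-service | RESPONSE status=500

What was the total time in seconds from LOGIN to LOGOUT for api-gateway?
1005

To calculate state duration:

1. Find LOGIN event for api-gateway: 2024-02-27T11:08:00
2. Find LOGOUT event for api-gateway: 2024-02-27T11:24:45
3. Calculate duration: 2024-02-27T11:24:45 - 2024-02-27T11:08:00 = 1005 seconds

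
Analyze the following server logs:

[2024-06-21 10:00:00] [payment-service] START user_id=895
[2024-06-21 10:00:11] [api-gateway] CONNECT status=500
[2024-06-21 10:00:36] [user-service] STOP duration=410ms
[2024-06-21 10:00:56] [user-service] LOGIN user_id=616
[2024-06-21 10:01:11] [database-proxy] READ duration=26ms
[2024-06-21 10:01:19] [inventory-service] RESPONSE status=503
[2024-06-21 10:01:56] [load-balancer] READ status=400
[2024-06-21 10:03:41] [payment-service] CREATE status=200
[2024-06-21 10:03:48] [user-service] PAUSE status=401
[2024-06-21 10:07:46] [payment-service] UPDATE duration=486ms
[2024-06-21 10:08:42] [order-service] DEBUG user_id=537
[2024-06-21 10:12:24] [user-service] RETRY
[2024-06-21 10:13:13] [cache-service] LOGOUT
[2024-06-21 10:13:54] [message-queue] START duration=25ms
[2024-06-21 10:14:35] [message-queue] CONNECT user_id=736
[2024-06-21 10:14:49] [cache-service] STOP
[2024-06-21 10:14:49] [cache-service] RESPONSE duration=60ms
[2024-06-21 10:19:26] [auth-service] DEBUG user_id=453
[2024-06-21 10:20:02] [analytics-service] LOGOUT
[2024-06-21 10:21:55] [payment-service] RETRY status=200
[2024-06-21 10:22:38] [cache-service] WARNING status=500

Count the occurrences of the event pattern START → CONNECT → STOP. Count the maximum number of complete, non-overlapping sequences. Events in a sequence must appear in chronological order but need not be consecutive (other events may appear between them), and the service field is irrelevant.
2

To count sequences:

1. Look for pattern: START → CONNECT → STOP
2. Greedily scan the log in chronological order, matching each sequence element in turn (ignoring service)
3. Each time the full pattern completes, increment the count and restart matching from the next event
4. Complete non-overlapping sequences found: 2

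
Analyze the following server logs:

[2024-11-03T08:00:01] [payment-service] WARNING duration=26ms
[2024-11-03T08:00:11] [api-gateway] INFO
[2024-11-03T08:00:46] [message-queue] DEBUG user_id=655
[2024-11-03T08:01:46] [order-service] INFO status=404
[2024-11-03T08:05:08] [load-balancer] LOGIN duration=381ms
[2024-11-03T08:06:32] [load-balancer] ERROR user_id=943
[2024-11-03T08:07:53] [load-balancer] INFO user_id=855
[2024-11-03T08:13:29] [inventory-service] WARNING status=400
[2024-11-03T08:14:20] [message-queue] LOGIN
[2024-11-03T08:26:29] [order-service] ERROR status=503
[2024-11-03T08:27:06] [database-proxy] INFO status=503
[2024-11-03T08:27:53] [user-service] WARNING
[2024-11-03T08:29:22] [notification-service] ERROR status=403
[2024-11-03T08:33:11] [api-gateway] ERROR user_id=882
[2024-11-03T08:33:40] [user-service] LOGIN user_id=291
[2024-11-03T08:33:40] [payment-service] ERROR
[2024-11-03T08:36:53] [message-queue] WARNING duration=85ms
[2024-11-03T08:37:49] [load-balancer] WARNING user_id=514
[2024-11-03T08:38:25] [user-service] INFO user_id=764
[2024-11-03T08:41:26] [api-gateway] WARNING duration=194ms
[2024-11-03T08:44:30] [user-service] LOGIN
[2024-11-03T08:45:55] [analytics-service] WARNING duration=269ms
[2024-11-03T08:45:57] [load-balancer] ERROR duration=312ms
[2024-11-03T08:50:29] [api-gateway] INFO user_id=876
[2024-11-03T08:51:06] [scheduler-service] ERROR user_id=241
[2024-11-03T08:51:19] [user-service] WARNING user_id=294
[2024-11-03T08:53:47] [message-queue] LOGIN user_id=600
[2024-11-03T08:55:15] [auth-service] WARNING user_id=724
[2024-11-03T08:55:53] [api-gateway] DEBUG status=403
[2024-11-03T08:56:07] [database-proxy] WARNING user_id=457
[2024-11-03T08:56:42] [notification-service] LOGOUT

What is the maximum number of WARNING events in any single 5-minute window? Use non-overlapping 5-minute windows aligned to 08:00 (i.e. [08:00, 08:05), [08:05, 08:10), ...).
2

To find the burst window:

1. Divide the log period into non-overlapping 5-minute windows starting at 08:00
2. Count WARNING events in each window
3. Find the window with maximum count
4. Maximum events in a window: 2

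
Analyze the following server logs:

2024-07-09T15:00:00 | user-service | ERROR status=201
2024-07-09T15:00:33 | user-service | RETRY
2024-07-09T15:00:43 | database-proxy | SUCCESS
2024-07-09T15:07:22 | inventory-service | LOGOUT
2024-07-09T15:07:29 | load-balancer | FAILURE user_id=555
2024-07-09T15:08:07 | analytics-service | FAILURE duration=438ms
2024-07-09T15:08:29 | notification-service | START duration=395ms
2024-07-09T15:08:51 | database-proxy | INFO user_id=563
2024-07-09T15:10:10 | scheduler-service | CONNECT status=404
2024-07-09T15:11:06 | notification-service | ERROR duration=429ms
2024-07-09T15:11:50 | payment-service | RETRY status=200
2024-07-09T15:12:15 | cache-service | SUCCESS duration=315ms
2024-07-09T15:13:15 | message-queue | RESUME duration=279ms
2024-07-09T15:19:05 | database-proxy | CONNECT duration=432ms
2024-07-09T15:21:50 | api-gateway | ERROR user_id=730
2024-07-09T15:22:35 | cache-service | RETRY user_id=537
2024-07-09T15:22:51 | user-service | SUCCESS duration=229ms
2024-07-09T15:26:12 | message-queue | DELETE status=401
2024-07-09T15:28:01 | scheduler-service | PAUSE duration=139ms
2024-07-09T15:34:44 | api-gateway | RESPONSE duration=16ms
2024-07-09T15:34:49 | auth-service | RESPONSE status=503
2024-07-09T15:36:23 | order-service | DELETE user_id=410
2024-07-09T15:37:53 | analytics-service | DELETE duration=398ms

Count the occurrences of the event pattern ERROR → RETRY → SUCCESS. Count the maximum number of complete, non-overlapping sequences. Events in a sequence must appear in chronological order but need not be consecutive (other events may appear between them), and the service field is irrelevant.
3

To count sequences:

1. Look for pattern: ERROR → RETRY → SUCCESS
2. Greedily scan the log in chronological order, matching each sequence element in turn (ignoring service)
3. Each time the full pattern completes, increment the count and restart matching from the next event
4. Complete non-overlapping sequences found: 3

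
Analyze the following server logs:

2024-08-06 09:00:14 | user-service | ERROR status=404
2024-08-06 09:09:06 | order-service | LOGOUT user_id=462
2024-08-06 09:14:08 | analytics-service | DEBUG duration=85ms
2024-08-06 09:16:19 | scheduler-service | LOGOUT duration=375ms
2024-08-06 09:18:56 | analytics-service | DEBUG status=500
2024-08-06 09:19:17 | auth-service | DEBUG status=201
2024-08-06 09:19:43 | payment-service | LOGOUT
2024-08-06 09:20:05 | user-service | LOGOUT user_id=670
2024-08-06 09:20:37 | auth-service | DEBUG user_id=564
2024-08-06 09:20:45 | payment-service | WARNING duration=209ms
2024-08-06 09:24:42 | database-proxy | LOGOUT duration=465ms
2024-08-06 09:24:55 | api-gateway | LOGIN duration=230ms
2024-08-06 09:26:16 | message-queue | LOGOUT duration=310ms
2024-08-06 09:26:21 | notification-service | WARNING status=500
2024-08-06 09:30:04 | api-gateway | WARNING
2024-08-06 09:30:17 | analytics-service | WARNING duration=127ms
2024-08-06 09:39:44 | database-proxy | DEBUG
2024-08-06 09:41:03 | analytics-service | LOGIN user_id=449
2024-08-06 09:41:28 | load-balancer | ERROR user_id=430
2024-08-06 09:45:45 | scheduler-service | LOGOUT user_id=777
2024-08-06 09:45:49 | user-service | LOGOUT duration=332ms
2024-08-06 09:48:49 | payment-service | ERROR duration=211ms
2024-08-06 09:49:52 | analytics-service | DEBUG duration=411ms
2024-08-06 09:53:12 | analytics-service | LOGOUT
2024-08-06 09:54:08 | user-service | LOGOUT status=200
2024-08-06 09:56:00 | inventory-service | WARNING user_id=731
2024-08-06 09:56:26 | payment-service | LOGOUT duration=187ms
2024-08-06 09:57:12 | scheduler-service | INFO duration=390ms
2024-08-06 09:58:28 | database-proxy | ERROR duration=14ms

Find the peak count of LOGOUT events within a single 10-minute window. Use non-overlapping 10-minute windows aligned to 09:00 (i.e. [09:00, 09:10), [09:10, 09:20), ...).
3

To find the burst window:

1. Divide the log period into non-overlapping 10-minute windows starting at 09:00
2. Count LOGOUT events in each window
3. Find the window with maximum count
4. Maximum events in a window: 3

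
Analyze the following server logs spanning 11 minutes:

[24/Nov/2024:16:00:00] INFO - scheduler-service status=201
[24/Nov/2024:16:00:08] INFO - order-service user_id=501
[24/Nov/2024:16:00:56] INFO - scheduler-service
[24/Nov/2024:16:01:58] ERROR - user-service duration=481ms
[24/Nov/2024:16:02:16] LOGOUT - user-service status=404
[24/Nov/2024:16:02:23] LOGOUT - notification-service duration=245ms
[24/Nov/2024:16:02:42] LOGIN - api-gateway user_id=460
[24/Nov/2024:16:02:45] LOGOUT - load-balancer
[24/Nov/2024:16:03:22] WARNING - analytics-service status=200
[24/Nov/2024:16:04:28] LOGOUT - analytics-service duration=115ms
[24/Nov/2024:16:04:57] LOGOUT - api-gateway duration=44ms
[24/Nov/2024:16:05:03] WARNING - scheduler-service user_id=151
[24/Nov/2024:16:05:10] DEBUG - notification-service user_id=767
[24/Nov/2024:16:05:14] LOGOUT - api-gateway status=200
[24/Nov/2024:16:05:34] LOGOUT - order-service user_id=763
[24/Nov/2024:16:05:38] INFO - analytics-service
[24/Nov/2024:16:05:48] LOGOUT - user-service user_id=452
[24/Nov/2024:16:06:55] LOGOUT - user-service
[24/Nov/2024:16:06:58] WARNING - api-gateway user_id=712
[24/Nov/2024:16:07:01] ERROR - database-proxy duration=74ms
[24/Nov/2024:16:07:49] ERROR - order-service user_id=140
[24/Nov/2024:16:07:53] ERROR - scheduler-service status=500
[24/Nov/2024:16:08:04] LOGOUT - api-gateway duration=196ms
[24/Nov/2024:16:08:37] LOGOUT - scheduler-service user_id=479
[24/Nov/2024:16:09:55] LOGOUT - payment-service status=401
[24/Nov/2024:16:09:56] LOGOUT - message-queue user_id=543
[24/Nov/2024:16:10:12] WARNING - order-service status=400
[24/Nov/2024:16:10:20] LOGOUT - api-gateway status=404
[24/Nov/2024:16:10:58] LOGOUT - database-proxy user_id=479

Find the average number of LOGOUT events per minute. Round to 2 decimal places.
1.36

To calculate the rate:

1. Count total LOGOUT events: 15
2. Total time period: 11 minutes
3. Rate = 15 / 11 = 1.36 events per minute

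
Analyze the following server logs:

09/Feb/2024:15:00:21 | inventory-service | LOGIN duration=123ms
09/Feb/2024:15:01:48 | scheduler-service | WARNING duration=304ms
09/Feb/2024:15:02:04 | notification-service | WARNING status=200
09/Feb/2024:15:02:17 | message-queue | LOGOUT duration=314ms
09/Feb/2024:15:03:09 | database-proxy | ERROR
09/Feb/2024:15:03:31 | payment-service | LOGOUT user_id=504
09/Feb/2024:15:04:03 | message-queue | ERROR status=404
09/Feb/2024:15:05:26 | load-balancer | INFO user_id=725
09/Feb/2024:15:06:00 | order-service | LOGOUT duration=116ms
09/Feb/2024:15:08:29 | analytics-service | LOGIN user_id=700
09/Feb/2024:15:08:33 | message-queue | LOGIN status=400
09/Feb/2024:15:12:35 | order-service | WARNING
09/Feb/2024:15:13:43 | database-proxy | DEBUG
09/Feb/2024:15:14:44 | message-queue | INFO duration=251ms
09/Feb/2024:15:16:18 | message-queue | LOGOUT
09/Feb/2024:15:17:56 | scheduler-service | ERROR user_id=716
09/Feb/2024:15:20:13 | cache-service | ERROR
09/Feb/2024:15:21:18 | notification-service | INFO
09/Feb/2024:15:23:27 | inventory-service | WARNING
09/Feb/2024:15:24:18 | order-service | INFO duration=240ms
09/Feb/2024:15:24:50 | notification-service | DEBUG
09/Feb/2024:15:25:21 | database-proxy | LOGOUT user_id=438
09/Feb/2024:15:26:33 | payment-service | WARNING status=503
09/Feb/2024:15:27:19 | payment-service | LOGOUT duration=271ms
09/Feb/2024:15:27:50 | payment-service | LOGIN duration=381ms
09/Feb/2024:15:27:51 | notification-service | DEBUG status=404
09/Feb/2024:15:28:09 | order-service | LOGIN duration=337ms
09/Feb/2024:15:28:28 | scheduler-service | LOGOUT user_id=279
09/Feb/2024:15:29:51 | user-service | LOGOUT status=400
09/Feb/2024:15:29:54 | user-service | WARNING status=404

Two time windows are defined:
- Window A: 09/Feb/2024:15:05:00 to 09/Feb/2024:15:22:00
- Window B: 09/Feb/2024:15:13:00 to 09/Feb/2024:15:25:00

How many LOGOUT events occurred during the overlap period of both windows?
1

To find overlap events:

1. Window A: 09/Feb/2024:15:05:00 to 09/Feb/2024:15:22:00
2. Window B: 09/Feb/2024:15:13:00 to 09/Feb/2024:15:25:00
3. Overlap period: 09/Feb/2024:15:13:00 to 09/Feb/2024:15:22:00
4. Count LOGOUT events in overlap: 1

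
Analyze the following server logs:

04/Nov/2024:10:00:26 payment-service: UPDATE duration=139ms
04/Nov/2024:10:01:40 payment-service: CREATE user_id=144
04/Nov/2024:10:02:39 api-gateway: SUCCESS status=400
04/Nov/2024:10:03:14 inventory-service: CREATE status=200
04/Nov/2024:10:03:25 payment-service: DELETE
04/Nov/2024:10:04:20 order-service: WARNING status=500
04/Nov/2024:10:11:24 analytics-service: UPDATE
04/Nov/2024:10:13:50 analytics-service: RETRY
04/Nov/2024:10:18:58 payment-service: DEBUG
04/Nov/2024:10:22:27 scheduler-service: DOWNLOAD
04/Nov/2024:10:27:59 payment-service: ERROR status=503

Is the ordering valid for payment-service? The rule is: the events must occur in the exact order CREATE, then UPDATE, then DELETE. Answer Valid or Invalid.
Invalid

To validate ordering:

1. Required order: CREATE → UPDATE → DELETE
2. Rule: the events must occur in the exact order CREATE, then UPDATE, then DELETE
3. Check actual order of events for payment-service
4. Result: Invalid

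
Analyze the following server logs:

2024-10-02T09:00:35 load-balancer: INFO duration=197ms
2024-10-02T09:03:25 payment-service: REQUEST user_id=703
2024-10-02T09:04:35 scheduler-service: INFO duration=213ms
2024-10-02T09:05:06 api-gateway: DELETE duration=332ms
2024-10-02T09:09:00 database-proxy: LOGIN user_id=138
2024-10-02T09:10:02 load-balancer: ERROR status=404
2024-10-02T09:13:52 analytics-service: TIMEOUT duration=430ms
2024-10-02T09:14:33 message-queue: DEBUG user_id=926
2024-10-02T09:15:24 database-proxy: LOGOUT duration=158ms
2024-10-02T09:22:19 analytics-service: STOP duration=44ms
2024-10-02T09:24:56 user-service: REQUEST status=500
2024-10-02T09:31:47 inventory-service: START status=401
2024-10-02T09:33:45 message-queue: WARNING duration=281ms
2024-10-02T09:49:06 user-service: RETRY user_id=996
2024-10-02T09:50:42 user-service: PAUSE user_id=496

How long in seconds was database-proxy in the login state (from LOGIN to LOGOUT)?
384

To calculate state duration:

1. Find LOGIN event for database-proxy: 2024-10-02T09:09:00
2. Find LOGOUT event for database-proxy: 2024-10-02T09:15:24
3. Calculate duration: 2024-10-02T09:15:24 - 2024-10-02T09:09:00 = 384 seconds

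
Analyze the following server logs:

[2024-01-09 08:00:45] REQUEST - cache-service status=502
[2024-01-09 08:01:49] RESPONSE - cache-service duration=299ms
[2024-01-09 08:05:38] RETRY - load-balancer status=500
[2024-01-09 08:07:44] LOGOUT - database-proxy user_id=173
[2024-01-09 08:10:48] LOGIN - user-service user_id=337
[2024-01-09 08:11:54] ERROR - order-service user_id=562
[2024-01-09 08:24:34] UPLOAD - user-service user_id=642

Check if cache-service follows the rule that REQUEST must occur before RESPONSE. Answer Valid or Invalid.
Valid

To validate ordering:

1. Required order: REQUEST → RESPONSE
2. Rule: REQUEST must occur before RESPONSE
3. Check actual order of events for cache-service
4. Result: Valid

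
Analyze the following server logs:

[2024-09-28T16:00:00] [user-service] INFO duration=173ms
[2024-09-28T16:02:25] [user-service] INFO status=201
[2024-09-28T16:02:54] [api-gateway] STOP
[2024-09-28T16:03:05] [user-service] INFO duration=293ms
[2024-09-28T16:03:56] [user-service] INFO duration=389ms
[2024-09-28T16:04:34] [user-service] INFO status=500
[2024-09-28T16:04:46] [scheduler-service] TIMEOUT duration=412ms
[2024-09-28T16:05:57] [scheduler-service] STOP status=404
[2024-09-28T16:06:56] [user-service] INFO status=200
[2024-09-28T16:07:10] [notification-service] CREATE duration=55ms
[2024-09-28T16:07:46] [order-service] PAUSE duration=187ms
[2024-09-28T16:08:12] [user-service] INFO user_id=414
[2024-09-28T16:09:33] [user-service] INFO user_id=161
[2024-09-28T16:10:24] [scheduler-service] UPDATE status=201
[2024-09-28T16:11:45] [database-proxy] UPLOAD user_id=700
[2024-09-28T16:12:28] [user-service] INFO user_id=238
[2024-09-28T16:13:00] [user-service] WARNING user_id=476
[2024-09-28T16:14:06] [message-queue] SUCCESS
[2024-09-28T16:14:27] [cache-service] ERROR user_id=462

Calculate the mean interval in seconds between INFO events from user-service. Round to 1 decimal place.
93.5

To calculate average interval:

1. Find all INFO events for user-service in order
2. Calculate time gaps between consecutive events
3. Compute mean of gaps: 748 / 8 = 93.5 seconds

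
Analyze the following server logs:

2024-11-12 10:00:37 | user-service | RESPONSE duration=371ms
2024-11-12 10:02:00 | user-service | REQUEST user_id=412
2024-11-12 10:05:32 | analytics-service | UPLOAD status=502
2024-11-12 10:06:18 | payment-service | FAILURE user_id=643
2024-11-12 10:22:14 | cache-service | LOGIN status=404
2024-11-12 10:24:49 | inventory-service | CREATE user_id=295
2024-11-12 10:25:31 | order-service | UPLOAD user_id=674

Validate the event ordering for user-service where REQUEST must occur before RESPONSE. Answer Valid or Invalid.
Invalid

To validate ordering:

1. Required order: REQUEST → RESPONSE
2. Rule: REQUEST must occur before RESPONSE
3. Check actual order of events for user-service
4. Result: Invalid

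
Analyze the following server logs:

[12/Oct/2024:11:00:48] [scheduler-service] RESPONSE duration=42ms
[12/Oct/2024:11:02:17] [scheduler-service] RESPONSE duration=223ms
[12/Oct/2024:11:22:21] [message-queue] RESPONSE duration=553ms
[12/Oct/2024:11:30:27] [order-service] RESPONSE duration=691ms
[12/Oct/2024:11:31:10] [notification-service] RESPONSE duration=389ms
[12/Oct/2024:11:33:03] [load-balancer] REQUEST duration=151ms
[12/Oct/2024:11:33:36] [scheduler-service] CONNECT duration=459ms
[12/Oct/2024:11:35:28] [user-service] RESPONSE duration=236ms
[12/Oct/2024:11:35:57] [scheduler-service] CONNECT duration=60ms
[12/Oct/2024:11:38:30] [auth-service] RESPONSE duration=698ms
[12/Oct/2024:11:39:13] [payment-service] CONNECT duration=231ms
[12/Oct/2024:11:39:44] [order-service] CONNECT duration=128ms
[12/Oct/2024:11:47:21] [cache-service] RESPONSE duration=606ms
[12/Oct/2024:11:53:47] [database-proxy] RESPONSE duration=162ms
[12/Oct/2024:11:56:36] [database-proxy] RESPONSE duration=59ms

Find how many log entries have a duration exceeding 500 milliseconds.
4

To count timeouts:

1. Threshold: 500ms
2. Extract duration from each log entry
3. Count entries where duration > 500
4. Timeout count: 4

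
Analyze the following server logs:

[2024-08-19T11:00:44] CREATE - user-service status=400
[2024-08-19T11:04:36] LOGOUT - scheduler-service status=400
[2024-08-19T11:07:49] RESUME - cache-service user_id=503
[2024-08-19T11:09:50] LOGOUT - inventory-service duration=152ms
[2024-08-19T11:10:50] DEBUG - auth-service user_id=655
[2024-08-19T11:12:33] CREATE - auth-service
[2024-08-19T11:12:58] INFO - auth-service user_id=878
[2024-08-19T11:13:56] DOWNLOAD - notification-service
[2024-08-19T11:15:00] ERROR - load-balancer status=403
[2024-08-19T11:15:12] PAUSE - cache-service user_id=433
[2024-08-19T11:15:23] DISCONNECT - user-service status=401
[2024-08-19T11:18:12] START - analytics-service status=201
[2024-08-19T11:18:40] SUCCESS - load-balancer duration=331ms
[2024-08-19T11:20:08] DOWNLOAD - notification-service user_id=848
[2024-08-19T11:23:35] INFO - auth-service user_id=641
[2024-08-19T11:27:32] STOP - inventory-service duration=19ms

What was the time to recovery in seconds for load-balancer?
220

To calculate recovery time:

1. Find ERROR event for load-balancer: 2024-08-19T11:15:00
2. Find next SUCCESS event for load-balancer: 2024-08-19T11:18:40
3. Recovery time: 2024-08-19T11:18:40 - 2024-08-19T11:15:00 = 220 seconds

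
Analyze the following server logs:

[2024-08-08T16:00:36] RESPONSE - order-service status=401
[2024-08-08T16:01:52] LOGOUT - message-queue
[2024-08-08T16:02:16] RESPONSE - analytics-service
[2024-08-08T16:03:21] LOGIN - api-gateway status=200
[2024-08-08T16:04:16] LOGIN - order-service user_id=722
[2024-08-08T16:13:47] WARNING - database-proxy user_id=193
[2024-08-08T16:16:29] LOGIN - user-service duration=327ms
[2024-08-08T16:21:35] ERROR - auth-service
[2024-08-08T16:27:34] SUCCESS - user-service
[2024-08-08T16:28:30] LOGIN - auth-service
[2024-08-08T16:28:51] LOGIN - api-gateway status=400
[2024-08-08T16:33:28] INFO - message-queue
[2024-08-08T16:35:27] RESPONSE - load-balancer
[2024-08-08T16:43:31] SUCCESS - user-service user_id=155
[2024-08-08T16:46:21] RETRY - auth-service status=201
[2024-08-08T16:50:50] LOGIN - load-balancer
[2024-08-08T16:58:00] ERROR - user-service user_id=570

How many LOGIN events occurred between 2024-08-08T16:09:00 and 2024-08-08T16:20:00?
1

To count events in the time window:

1. Window boundaries: 2024-08-08T16:09:00 to 2024-08-08T16:20:00
2. Filter for LOGIN events within this window
3. Count matching events: 1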